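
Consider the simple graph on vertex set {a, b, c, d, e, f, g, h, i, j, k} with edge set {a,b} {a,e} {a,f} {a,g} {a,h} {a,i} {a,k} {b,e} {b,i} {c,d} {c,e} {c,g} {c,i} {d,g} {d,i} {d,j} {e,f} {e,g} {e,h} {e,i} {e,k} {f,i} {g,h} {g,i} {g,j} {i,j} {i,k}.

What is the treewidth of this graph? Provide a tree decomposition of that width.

Each bag holds 4 vertices, so the decomposition has width 3, which upper-bounds the treewidth. On the other hand G contains the 4-clique {a, e, g, h}. A clique must lie in a single bag of any decomposition, so no decomposition can have width below 3. Combining the bounds, tw(G) = 3.

Treewidth 3.
One optimal decomposition is:
Bags: B1 = {a, e, g, i}  B2 = {a, e, g, h}  B3 = {a, b, e, i}  B4 = {a, e, f, i}  B5 = {c, e, g, i}  B6 = {a, e, i, k}  B7 = {c, d, g, i}  B8 = {d, g, i, j}
Tree: B1–B2, B1–B3, B3–B4, B1–B5, B4–B6, B5–B7, B7–B8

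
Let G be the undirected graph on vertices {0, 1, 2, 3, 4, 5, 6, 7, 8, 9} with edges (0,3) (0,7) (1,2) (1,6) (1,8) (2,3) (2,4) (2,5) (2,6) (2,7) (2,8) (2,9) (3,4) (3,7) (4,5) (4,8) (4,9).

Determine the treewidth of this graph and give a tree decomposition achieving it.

Every bag has size at most 3, so the width is 3 − 1 = 2 and tw(G) ≤ 2. Conversely, {0, 3, 7} is a clique of size 3, and the vertices of any clique must share a bag in every tree decomposition; so some bag has ≥ 3 vertices and tw(G) ≥ 2. Hence tw(G) = 2 exactly.

Treewidth 2.
Bags: B1 = {2, 3, 4}  B2 = {2, 3, 7}  B3 = {2, 4, 8}  B4 = {1, 2, 8}  B5 = {2, 4, 9}  B6 = {1, 2, 6}  B7 = {0, 3, 7}  B8 = {2, 4, 5}
Tree: B1–B2, B1–B3, B3–B4, B3–B5, B4–B6, B2–B7, B1–B8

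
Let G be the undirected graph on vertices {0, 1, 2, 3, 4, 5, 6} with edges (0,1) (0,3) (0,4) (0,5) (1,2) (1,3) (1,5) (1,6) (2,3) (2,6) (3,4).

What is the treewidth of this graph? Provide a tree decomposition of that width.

Treewidth 2.
One such decomposition:
Bags: B1 = {0, 1, 5}  B2 = {0, 1, 3}  B3 = {1, 2, 3}  B4 = {1, 2, 6}  B5 = {0, 3, 4}
Tree: B1–B2, B2–B3, B3–B4, B2–B5

The largest bag has 3 vertices, giving width 2; this decomposition certifies tw(G) ≤ 2. For the lower bound, the 3 vertices {0, 1, 3} are pairwise adjacent, and any tree decomposition puts a clique entirely inside one bag — forcing width ≥ 2. Combining the bounds, tw(G) = 2.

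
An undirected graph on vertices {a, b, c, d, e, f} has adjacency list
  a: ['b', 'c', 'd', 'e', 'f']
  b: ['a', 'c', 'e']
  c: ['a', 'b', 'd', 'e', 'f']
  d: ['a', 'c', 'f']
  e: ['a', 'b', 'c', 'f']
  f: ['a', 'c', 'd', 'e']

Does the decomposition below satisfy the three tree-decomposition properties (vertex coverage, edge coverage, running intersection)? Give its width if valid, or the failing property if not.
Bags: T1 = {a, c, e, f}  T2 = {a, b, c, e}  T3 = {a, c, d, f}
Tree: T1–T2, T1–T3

Yes; width 3.

Vertex coverage: the bags together contain {a, b, c, d, e, f}, the full vertex set. Edge coverage: each edge of G has both endpoints in at least one bag. Running intersection: for every vertex, the bags containing it form a connected subtree. All three properties hold, so this is a valid tree decomposition of width max|bag| − 1 = 3, and hence tw(G) ≤ 3.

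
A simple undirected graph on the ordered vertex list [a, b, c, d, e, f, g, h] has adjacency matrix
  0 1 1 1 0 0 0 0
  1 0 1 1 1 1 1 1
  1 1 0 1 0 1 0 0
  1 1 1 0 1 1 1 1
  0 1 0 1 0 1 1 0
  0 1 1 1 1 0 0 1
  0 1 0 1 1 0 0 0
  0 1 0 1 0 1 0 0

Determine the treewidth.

A width-3 tree decomposition is:
Bags: B1 = {b, d, e, f}  B2 = {b, d, e, g}  B3 = {b, d, f, h}  B4 = {b, c, d, f}  B5 = {a, b, c, d}
Tree: B1–B2, B1–B3, B3–B4, B4–B5
The largest bag has 4 vertices, giving width 3; this decomposition certifies tw(G) ≤ 3. Conversely, {b, d, e, g} is a clique of size 4, and the vertices of any clique must share a bag in every tree decomposition; so some bag has ≥ 4 vertices and tw(G) ≥ 3. The upper and lower bounds meet at 3, so that is the treewidth.

3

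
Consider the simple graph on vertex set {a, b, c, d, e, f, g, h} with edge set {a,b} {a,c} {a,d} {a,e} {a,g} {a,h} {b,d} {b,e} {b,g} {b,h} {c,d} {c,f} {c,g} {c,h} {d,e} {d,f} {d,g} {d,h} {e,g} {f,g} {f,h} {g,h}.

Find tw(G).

A width-4 tree decomposition is:
Bags: B1 = {c, d, f, g, h}  B2 = {a, c, d, g, h}  B3 = {a, b, d, g, h}  B4 = {a, b, d, e, g}
Tree: B1–B2, B2–B3, B3–B4
The largest bag has 5 vertices, giving width 4; this decomposition certifies tw(G) ≤ 4. On the other hand G contains the 5-clique {a, b, d, e, g}. A clique must lie in a single bag of any decomposition, so no decomposition can have width below 4. Hence tw(G) = 4 exactly.

4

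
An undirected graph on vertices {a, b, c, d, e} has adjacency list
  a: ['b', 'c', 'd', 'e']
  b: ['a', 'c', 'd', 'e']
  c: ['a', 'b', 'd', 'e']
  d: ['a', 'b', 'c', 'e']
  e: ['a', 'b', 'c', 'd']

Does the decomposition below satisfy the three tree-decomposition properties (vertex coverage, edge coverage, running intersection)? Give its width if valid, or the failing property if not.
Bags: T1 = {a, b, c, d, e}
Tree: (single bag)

Checking the three conditions: (i) the bags cover all of {a, b, c, d, e}; (ii) for each edge, some bag contains both endpoints; (iii) the bags containing any fixed vertex form a subtree. All hold, so the decomposition is valid with width 5 − 1 = 4.

Yes; width 4.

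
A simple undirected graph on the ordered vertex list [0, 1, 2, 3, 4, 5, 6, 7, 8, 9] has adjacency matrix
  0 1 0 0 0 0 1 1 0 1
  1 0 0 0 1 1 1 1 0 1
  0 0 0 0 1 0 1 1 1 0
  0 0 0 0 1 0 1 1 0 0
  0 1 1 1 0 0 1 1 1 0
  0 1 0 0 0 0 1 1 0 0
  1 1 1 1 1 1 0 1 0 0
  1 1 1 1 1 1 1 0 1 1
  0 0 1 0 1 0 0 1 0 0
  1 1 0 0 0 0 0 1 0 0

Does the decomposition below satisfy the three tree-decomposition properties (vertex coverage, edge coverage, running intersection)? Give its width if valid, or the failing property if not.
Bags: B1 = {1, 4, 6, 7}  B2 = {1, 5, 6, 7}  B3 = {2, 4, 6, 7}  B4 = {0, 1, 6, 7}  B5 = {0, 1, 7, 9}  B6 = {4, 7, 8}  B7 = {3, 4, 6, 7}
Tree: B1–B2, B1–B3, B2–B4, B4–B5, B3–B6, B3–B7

A tree decomposition must satisfy three properties: every vertex lies in some bag; for every edge, both endpoints lie together in some bag; and for every vertex, the bags containing it form a connected subtree. Here edge (2,8) lies in no bag, so the decomposition is invalid.

No — edge (2,8) lies in no bag.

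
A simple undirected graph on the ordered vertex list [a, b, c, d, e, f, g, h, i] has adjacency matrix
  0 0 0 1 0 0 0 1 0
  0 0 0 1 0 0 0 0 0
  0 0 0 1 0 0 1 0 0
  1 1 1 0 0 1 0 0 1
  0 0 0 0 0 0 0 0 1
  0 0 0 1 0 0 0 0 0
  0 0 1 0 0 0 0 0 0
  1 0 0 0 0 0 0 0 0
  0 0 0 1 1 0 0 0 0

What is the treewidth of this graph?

A width-1 tree decomposition is:
Bags: B1 = {a, h}  B2 = {a, d}  B3 = {d, i}  B4 = {d, f}  B5 = {c, d}  B6 = {b, d}  B7 = {c, g}  B8 = {e, i}
Tree: B1–B2, B2–B3, B2–B4, B3–B5, B3–B6, B5–B7, B3–B8
The largest bag has 2 vertices, giving width 1; this decomposition certifies tw(G) ≤ 1. Since G has at least one edge (e.g. h–a), it is not an edgeless graph, so tw(G) ≥ 1. The upper and lower bounds meet at 1, so that is the treewidth.

1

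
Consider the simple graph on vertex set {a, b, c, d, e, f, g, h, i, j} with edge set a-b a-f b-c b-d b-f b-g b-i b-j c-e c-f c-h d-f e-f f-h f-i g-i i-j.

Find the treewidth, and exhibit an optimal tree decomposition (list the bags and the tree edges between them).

The largest bag has 3 vertices, giving width 2; this decomposition certifies tw(G) ≤ 2. On the other hand G contains the 3-clique {b, g, i}. A clique must lie in a single bag of any decomposition, so no decomposition can have width below 2. Therefore the treewidth is 2.

Treewidth 2.
Bags: B1 = {a, b, f}  B2 = {b, f, i}  B3 = {b, i, j}  B4 = {b, c, f}  B5 = {c, e, f}  B6 = {c, f, h}  B7 = {b, d, f}  B8 = {b, g, i}
Tree: B1–B2, B2–B3, B2–B4, B4–B5, B4–B6, B1–B7, B2–B8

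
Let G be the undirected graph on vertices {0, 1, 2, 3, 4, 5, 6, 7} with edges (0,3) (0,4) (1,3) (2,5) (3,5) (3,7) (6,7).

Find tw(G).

A width-1 tree decomposition is:
Bags: B1 = {3, 7}  B2 = {1, 3}  B3 = {3, 5}  B4 = {0, 3}  B5 = {6, 7}  B6 = {2, 5}  B7 = {0, 4}
Tree: B1–B2, B2–B3, B1–B4, B1–B5, B3–B6, B4–B7
The largest bag has 2 vertices, giving width 1; this decomposition certifies tw(G) ≤ 1. Any graph with an edge has treewidth ≥ 1, and G has the edge 7–3. The upper and lower bounds meet at 1, so that is the treewidth.

1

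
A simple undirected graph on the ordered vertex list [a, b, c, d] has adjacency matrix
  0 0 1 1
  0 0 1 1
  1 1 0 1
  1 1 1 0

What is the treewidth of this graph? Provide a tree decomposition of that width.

Treewidth 2.
One optimal decomposition is:
Bags: B1 = {b, c, d}  B2 = {a, c, d}
Tree: B1–B2

Every bag has size at most 3, so the width is 3 − 1 = 2 and tw(G) ≤ 2. On the other hand G contains the 3-clique {a, c, d}. A clique must lie in a single bag of any decomposition, so no decomposition can have width below 2. Hence tw(G) = 2 exactly.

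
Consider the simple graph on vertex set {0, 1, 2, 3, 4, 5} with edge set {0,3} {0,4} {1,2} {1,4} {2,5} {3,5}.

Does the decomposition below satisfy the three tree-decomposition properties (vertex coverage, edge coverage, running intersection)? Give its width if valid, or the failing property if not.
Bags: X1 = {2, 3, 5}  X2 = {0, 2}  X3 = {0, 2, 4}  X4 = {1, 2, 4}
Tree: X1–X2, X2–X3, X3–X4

No — edge (3,0) lies in no bag.

A tree decomposition must satisfy three properties: every vertex lies in some bag; for every edge, both endpoints lie together in some bag; and for every vertex, the bags containing it form a connected subtree. Here edge (3,0) lies in no bag, so the decomposition is invalid.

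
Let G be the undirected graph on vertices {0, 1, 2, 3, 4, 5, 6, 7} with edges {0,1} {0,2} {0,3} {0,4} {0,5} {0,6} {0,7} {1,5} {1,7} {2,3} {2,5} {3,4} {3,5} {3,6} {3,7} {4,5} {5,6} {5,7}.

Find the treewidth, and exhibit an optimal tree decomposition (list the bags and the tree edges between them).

Treewidth 3.
Bags: B1 = {0, 3, 5, 7}  B2 = {0, 2, 3, 5}  B3 = {0, 3, 4, 5}  B4 = {0, 1, 5, 7}  B5 = {0, 3, 5, 6}
Tree: B1–B2, B1–B3, B1–B4, B3–B5

Each bag holds 4 vertices, so the decomposition has width 3, which upper-bounds the treewidth. On the other hand G contains the 4-clique {0, 1, 5, 7}. A clique must lie in a single bag of any decomposition, so no decomposition can have width below 3. Therefore the treewidth is 3.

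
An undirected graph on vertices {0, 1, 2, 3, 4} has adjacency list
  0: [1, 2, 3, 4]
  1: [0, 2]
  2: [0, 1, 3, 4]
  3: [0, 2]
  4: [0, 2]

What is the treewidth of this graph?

2

A width-2 tree decomposition is:
Bags: B1 = {0, 1, 2}  B2 = {0, 2, 3}  B3 = {0, 2, 4}
Tree: B1–B2, B2–B3
The largest bag has 3 vertices, giving width 2; this decomposition certifies tw(G) ≤ 2. Conversely, {0, 1, 2} is a clique of size 3, and the vertices of any clique must share a bag in every tree decomposition; so some bag has ≥ 3 vertices and tw(G) ≥ 2. Therefore the treewidth is 2.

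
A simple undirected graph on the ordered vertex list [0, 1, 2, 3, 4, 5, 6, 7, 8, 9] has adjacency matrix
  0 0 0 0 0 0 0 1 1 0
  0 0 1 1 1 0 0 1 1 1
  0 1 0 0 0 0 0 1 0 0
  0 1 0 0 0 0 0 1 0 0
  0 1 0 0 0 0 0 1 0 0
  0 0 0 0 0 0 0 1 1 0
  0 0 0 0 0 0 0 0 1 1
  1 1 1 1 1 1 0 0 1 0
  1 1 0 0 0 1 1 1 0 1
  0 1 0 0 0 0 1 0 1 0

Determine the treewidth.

A width-2 tree decomposition is:
Bags: B1 = {1, 8, 9}  B2 = {1, 7, 8}  B3 = {1, 2, 7}  B4 = {5, 7, 8}  B5 = {0, 7, 8}  B6 = {1, 4, 7}  B7 = {1, 3, 7}  B8 = {6, 8, 9}
Tree: B1–B2, B2–B3, B2–B4, B2–B5, B3–B6, B2–B7, B1–B8
Each bag holds 3 vertices, so the decomposition has width 2, which upper-bounds the treewidth. For the lower bound, the 3 vertices {1, 8, 9} are pairwise adjacent, and any tree decomposition puts a clique entirely inside one bag — forcing width ≥ 2. Hence tw(G) = 2 exactly.

2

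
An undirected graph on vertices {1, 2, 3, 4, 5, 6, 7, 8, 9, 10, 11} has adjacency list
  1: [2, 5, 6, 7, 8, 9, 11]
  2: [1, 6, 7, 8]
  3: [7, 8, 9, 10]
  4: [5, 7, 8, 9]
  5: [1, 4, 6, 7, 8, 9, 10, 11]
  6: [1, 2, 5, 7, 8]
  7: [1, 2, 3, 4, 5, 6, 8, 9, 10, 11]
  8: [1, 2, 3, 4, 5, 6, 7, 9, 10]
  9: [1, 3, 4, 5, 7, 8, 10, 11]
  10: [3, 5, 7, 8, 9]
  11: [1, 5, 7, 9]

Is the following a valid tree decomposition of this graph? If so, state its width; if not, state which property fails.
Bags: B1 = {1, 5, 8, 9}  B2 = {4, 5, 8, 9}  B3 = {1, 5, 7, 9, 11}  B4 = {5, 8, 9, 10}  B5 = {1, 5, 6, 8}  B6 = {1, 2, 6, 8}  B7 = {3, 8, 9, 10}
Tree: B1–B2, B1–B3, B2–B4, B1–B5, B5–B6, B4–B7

A tree decomposition must satisfy three properties: every vertex lies in some bag; for every edge, both endpoints lie together in some bag; and for every vertex, the bags containing it form a connected subtree. Here edge (7,8) lies in no bag, so the decomposition is invalid.

No — edge (7,8) lies in no bag.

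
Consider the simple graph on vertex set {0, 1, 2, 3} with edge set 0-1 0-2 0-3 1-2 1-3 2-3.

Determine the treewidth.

A width-3 tree decomposition is:
Bags: B1 = {0, 1, 2, 3}
Tree: (single bag)
A single bag containing all 4 vertices is trivially a valid decomposition of width 3. On the other hand G contains the 4-clique {0, 1, 2, 3}. A clique must lie in a single bag of any decomposition, so no decomposition can have width below 3. Combining the bounds, tw(G) = 3.

3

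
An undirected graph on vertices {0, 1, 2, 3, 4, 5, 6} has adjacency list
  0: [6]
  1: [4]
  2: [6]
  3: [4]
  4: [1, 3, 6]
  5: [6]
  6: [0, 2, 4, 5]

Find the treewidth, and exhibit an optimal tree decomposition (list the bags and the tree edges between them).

Treewidth 1.
One such decomposition:
Bags: B1 = {4, 6}  B2 = {2, 6}  B3 = {1, 4}  B4 = {0, 6}  B5 = {5, 6}  B6 = {3, 4}
Tree: B1–B2, B1–B3, B2–B4, B2–B5, B3–B6

The largest bag has 2 vertices, giving width 1; this decomposition certifies tw(G) ≤ 1. Since G has at least one edge (e.g. 6–4), it is not an edgeless graph, so tw(G) ≥ 1. The upper and lower bounds meet at 1, so that is the treewidth.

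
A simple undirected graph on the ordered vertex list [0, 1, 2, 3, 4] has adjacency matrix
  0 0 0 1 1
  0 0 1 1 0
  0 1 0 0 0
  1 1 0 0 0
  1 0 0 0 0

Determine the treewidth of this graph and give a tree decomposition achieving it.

Treewidth 1.
One optimal decomposition is:
Bags: B1 = {1, 2}  B2 = {1, 3}  B3 = {0, 3}  B4 = {0, 4}
Tree: B1–B2, B2–B3, B3–B4

Each bag holds 2 vertices, so the decomposition has width 1, which upper-bounds the treewidth. Since G has at least one edge (e.g. 2–1), it is not an edgeless graph, so tw(G) ≥ 1. Hence tw(G) = 1 exactly.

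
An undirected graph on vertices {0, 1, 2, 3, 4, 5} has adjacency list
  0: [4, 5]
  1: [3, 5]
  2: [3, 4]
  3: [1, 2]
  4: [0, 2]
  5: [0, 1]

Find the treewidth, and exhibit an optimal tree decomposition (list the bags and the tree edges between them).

The largest bag has 3 vertices, giving width 2; this decomposition certifies tw(G) ≤ 2. For the lower bound, G contains the cycle 4–0–5–1–3–2–4, so G is not a forest; only forests have treewidth ≤ 1, hence tw(G) ≥ 2. The upper and lower bounds meet at 2, so that is the treewidth.

Treewidth 2.
Bags: B1 = {0, 4, 5}  B2 = {1, 4, 5}  B3 = {1, 3, 4}  B4 = {2, 3, 4}
Tree: B1–B2, B2–B3, B3–B4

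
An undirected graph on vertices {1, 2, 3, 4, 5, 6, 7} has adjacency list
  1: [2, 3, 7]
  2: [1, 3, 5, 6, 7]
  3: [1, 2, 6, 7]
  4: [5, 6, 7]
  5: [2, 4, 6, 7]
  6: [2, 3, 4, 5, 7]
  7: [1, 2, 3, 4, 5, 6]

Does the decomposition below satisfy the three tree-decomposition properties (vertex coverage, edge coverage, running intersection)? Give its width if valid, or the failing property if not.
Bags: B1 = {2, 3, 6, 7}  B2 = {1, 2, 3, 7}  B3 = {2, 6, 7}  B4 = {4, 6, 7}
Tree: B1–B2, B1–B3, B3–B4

A tree decomposition must satisfy three properties: every vertex lies in some bag; for every edge, both endpoints lie together in some bag; and for every vertex, the bags containing it form a connected subtree. Here vertex 5 appears in no bag, so the decomposition is invalid.

No — vertex 5 appears in no bag.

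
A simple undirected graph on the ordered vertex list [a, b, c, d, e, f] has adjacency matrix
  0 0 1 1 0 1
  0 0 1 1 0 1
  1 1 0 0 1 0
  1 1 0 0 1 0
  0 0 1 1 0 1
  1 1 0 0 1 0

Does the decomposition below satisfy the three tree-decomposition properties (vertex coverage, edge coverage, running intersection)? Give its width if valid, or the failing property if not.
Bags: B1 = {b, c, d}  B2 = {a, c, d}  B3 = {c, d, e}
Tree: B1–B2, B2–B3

No — vertex f appears in no bag.

A tree decomposition must satisfy three properties: every vertex lies in some bag; for every edge, both endpoints lie together in some bag; and for every vertex, the bags containing it form a connected subtree. Here vertex f appears in no bag, so the decomposition is invalid.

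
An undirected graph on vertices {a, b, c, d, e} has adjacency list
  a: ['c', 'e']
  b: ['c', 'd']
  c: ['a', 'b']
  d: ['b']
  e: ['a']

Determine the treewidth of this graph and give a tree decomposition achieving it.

Treewidth 1.
Bags: B1 = {a, e}  B2 = {a, c}  B3 = {b, c}  B4 = {b, d}
Tree: B1–B2, B2–B3, B3–B4

Each bag holds 2 vertices, so the decomposition has width 1, which upper-bounds the treewidth. Any graph with an edge has treewidth ≥ 1, and G has the edge e–a. Combining the bounds, tw(G) = 1.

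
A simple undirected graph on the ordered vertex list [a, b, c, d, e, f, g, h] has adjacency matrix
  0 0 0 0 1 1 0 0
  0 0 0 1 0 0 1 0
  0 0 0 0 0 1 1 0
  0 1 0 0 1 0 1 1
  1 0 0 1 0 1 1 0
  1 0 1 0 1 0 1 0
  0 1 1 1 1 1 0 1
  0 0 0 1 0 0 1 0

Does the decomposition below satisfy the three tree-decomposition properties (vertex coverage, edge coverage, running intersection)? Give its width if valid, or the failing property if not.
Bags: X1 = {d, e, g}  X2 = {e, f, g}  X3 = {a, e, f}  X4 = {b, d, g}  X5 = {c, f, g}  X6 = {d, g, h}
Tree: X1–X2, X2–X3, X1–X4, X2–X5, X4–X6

Yes; width 2.

Vertex coverage: the bags together contain {a, b, c, d, e, f, g, h}, the full vertex set. Edge coverage: each edge of G has both endpoints in at least one bag. Running intersection: for every vertex, the bags containing it form a connected subtree. All three properties hold, so this is a valid tree decomposition of width max|bag| − 1 = 2, and hence tw(G) ≤ 2.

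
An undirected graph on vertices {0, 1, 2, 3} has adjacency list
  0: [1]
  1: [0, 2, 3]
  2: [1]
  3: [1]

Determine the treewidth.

A width-1 tree decomposition is:
Bags: B1 = {1, 3}  B2 = {1, 2}  B3 = {0, 1}
Tree: B1–B2, B2–B3
The largest bag has 2 vertices, giving width 1; this decomposition certifies tw(G) ≤ 1. Any graph with an edge has treewidth ≥ 1, and G has the edge 1–3. The upper and lower bounds meet at 1, so that is the treewidth.

1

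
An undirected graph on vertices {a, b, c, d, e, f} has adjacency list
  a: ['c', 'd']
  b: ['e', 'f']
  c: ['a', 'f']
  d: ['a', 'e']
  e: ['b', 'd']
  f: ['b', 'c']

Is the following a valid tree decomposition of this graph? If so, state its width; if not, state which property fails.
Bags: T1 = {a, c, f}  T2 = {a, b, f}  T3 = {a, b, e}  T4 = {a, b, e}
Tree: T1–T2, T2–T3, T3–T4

No — vertex d appears in no bag.

A tree decomposition must satisfy three properties: every vertex lies in some bag; for every edge, both endpoints lie together in some bag; and for every vertex, the bags containing it form a connected subtree. Here vertex d appears in no bag, so the decomposition is invalid.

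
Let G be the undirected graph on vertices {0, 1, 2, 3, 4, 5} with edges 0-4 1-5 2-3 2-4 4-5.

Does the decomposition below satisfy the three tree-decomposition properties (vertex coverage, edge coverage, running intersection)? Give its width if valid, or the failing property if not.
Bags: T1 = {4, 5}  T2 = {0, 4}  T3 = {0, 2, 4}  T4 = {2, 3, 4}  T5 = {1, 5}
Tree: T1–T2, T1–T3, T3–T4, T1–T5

A tree decomposition must satisfy three properties: every vertex lies in some bag; for every edge, both endpoints lie together in some bag; and for every vertex, the bags containing it form a connected subtree. Here bags containing vertex 0 are not connected in the tree, so the decomposition is invalid.

No — bags containing vertex 0 are not connected in the tree.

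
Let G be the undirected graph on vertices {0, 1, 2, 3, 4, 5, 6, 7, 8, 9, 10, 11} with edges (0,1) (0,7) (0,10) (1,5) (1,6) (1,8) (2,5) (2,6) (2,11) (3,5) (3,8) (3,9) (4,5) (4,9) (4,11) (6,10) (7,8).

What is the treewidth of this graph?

A width-3 tree decomposition is:
Bags: B1 = {2, 4, 9, 11}  B2 = {2, 4, 5, 9}  B3 = {2, 3, 5, 9}  B4 = {2, 3, 5, 6}  B5 = {1, 3, 5, 6}  B6 = {1, 3, 6, 8}  B7 = {1, 6, 8, 10}  B8 = {0, 1, 8, 10}  B9 = {0, 7, 8, 10}
Tree: B1–B2, B2–B3, B3–B4, B4–B5, B5–B6, B6–B7, B7–B8, B8–B9
The largest bag has 4 vertices, giving width 3; this decomposition certifies tw(G) ≤ 3. For the lower bound: the 4 vertex sets {4,9,11}, {2}, {5}, {1,3,6,8} are disjoint, each induces a connected subgraph, and every pair is joined by at least one edge of G. Contracting each set to a single vertex therefore yields K_{4} as a minor, and since treewidth is minor-monotone, tw(G) ≥ tw(K_{4}) = 3. Therefore the treewidth is 3.

3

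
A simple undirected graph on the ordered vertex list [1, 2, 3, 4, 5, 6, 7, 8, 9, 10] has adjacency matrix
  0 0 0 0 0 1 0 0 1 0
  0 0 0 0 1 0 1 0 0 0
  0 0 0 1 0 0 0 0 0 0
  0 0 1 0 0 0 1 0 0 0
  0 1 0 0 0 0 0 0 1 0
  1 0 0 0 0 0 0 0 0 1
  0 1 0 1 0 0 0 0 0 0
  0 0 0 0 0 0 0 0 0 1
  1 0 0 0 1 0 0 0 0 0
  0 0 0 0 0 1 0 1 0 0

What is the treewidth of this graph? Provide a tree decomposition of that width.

The largest bag has 2 vertices, giving width 1; this decomposition certifies tw(G) ≤ 1. G has an edge, so its treewidth is at least 1. Hence tw(G) = 1 exactly.

Treewidth 1.
One such decomposition:
Bags: B1 = {3, 4}  B2 = {4, 7}  B3 = {2, 7}  B4 = {2, 5}  B5 = {5, 9}  B6 = {1, 9}  B7 = {1, 6}  B8 = {6, 10}  B9 = {8, 10}
Tree: B1–B2, B2–B3, B3–B4, B4–B5, B5–B6, B6–B7, B7–B8, B8–B9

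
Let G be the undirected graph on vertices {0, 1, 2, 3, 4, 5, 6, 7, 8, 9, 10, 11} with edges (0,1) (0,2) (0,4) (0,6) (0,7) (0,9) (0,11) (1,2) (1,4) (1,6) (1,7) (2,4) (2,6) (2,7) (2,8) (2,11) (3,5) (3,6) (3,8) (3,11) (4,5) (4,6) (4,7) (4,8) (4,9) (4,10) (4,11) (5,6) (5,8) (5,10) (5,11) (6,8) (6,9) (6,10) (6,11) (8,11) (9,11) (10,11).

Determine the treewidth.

4

A width-4 tree decomposition is:
Bags: B1 = {2, 4, 6, 8, 11}  B2 = {4, 5, 6, 8, 11}  B3 = {0, 2, 4, 6, 11}  B4 = {4, 5, 6, 10, 11}  B5 = {0, 1, 2, 4, 6}  B6 = {3, 5, 6, 8, 11}  B7 = {0, 1, 2, 4, 7}  B8 = {0, 4, 6, 9, 11}
Tree: B1–B2, B1–B3, B2–B4, B3–B5, B2–B6, B5–B7, B3–B8
Every bag has size at most 5, so the width is 5 − 1 = 4 and tw(G) ≤ 4. For the lower bound, the 5 vertices {3, 5, 6, 8, 11} are pairwise adjacent, and any tree decomposition puts a clique entirely inside one bag — forcing width ≥ 4. The upper and lower bounds meet at 4, so that is the treewidth.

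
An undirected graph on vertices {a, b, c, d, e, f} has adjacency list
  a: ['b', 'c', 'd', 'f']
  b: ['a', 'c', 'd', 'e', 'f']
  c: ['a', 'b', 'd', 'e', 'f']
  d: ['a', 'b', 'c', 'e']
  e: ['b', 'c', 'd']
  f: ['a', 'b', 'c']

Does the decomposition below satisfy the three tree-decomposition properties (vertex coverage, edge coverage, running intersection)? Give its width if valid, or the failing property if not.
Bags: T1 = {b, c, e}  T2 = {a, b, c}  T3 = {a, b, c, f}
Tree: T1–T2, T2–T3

No — vertex d appears in no bag.

A tree decomposition must satisfy three properties: every vertex lies in some bag; for every edge, both endpoints lie together in some bag; and for every vertex, the bags containing it form a connected subtree. Here vertex d appears in no bag, so the decomposition is invalid.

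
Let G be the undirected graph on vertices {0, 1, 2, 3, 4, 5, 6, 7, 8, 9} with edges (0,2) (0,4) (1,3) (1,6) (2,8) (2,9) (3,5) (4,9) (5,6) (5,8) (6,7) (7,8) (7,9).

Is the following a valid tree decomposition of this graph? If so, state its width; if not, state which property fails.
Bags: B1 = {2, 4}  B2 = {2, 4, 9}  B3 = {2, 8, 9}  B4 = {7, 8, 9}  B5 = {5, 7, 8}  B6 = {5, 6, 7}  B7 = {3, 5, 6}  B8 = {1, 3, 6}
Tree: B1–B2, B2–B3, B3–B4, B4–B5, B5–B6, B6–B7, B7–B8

A tree decomposition must satisfy three properties: every vertex lies in some bag; for every edge, both endpoints lie together in some bag; and for every vertex, the bags containing it form a connected subtree. Here vertex 0 appears in no bag, so the decomposition is invalid.

No — vertex 0 appears in no bag.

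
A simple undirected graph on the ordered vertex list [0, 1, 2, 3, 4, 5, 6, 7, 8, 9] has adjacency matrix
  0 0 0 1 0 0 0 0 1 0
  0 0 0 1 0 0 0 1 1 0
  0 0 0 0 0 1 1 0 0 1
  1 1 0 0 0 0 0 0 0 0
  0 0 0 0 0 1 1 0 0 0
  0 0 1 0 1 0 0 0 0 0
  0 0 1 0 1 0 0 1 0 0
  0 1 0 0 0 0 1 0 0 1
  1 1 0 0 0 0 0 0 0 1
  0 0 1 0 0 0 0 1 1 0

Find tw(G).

2

A width-2 tree decomposition is:
Bags: B1 = {0, 3, 8}  B2 = {1, 3, 8}  B3 = {1, 8, 9}  B4 = {1, 7, 9}  B5 = {2, 7, 9}  B6 = {2, 6, 7}  B7 = {2, 5, 6}  B8 = {4, 5, 6}
Tree: B1–B2, B2–B3, B3–B4, B4–B5, B5–B6, B6–B7, B7–B8
The largest bag has 3 vertices, giving width 2; this decomposition certifies tw(G) ≤ 2. The edges 0–3–1–8–0 form a cycle, so G is not a tree and its treewidth is at least 2. The upper and lower bounds meet at 2, so that is the treewidth.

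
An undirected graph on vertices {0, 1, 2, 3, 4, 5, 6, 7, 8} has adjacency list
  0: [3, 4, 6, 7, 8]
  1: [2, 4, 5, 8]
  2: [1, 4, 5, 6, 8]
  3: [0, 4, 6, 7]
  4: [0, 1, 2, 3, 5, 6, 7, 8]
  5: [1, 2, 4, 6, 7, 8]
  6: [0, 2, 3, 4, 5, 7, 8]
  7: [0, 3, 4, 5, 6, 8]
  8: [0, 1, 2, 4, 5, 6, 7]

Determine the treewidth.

4

A width-4 tree decomposition is:
Bags: B1 = {4, 5, 6, 7, 8}  B2 = {2, 4, 5, 6, 8}  B3 = {0, 4, 6, 7, 8}  B4 = {1, 2, 4, 5, 8}  B5 = {0, 3, 4, 6, 7}
Tree: B1–B2, B1–B3, B2–B4, B3–B5
Each bag holds 5 vertices, so the decomposition has width 4, which upper-bounds the treewidth. For the lower bound, the 5 vertices {1, 2, 4, 5, 8} are pairwise adjacent, and any tree decomposition puts a clique entirely inside one bag — forcing width ≥ 4. Hence tw(G) = 4 exactly.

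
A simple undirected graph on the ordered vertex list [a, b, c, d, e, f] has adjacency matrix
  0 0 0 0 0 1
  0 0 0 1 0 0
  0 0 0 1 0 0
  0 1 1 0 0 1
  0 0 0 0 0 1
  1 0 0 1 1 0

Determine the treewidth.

1

A width-1 tree decomposition is:
Bags: B1 = {d, f}  B2 = {a, f}  B3 = {e, f}  B4 = {b, d}  B5 = {c, d}
Tree: B1–B2, B1–B3, B1–B4, B1–B5
Every bag has size at most 2, so the width is 2 − 1 = 1 and tw(G) ≤ 1. G has an edge, so its treewidth is at least 1. The upper and lower bounds meet at 1, so that is the treewidth.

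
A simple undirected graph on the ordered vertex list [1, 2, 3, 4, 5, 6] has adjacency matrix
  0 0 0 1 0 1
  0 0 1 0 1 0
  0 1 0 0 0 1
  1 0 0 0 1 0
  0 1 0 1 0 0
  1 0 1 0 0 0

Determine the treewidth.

2

A width-2 tree decomposition is:
Bags: B1 = {1, 3, 6}  B2 = {1, 3, 4}  B3 = {3, 4, 5}  B4 = {2, 3, 5}
Tree: B1–B2, B2–B3, B3–B4
The largest bag has 3 vertices, giving width 2; this decomposition certifies tw(G) ≤ 2. For the lower bound, G contains the cycle 3–6–1–4–5–2–3, so G is not a forest; only forests have treewidth ≤ 1, hence tw(G) ≥ 2. The upper and lower bounds meet at 2, so that is the treewidth.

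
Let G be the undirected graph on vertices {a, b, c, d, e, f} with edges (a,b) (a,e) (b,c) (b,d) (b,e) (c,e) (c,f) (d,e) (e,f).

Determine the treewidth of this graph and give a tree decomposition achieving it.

The largest bag has 3 vertices, giving width 2; this decomposition certifies tw(G) ≤ 2. Conversely, {c, e, f} is a clique of size 3, and the vertices of any clique must share a bag in every tree decomposition; so some bag has ≥ 3 vertices and tw(G) ≥ 2. Hence tw(G) = 2 exactly.

Treewidth 2.
Bags: B1 = {b, d, e}  B2 = {b, c, e}  B3 = {c, e, f}  B4 = {a, b, e}
Tree: B1–B2, B2–B3, B2–B4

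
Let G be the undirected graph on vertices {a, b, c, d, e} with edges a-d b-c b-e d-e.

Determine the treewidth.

A width-1 tree decomposition is:
Bags: B1 = {d, e}  B2 = {a, d}  B3 = {b, e}  B4 = {b, c}
Tree: B1–B2, B1–B3, B3–B4
The largest bag has 2 vertices, giving width 1; this decomposition certifies tw(G) ≤ 1. Any graph with an edge has treewidth ≥ 1, and G has the edge d–e. Combining the bounds, tw(G) = 1.

1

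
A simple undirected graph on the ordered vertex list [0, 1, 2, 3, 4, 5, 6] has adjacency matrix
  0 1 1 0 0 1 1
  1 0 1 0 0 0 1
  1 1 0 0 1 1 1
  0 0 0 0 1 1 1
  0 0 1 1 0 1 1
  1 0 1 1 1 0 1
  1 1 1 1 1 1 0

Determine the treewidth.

A width-3 tree decomposition is:
Bags: B1 = {3, 4, 5, 6}  B2 = {2, 4, 5, 6}  B3 = {0, 2, 5, 6}  B4 = {0, 1, 2, 6}
Tree: B1–B2, B2–B3, B3–B4
Each bag holds 4 vertices, so the decomposition has width 3, which upper-bounds the treewidth. For the lower bound, the 4 vertices {0, 1, 2, 6} are pairwise adjacent, and any tree decomposition puts a clique entirely inside one bag — forcing width ≥ 3. Combining the bounds, tw(G) = 3.

3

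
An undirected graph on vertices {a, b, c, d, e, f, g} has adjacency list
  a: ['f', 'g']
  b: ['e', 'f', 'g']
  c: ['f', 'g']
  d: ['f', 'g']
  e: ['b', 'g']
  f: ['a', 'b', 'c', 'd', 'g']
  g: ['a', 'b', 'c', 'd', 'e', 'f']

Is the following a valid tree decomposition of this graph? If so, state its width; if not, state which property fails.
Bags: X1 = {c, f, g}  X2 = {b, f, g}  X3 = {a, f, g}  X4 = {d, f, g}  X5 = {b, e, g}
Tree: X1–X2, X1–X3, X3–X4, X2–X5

Every vertex of G appears in some bag (union = {a, b, c, d, e, f, g}); every edge is covered by a bag; and for each vertex v the set of bags containing v is connected in the bag tree. The decomposition is therefore valid. The largest bag has 3 vertices, so the width is 2.

Yes; width 2.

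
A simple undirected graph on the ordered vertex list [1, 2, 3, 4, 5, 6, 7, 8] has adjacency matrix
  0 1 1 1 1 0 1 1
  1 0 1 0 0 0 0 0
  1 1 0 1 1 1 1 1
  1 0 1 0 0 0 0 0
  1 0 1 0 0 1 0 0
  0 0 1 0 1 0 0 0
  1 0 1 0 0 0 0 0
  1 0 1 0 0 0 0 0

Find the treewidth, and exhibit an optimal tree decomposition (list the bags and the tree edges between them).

Treewidth 2.
Bags: B1 = {1, 2, 3}  B2 = {1, 3, 7}  B3 = {1, 3, 5}  B4 = {1, 3, 8}  B5 = {3, 5, 6}  B6 = {1, 3, 4}
Tree: B1–B2, B2–B3, B2–B4, B3–B5, B1–B6

The largest bag has 3 vertices, giving width 2; this decomposition certifies tw(G) ≤ 2. For the lower bound, the 3 vertices {1, 2, 3} are pairwise adjacent, and any tree decomposition puts a clique entirely inside one bag — forcing width ≥ 2. The upper and lower bounds meet at 2, so that is the treewidth.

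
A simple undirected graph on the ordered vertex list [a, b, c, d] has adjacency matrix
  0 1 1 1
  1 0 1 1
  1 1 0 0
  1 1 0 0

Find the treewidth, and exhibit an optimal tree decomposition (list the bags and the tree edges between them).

Each bag holds 3 vertices, so the decomposition has width 2, which upper-bounds the treewidth. For the lower bound, the 3 vertices {a, b, d} are pairwise adjacent, and any tree decomposition puts a clique entirely inside one bag — forcing width ≥ 2. Combining the bounds, tw(G) = 2.

Treewidth 2.
One such decomposition:
Bags: B1 = {a, b, d}  B2 = {a, b, c}
Tree: B1–B2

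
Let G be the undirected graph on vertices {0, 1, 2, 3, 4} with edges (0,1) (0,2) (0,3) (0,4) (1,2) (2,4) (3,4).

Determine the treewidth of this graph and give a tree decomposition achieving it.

The largest bag has 3 vertices, giving width 2; this decomposition certifies tw(G) ≤ 2. Conversely, {0, 1, 2} is a clique of size 3, and the vertices of any clique must share a bag in every tree decomposition; so some bag has ≥ 3 vertices and tw(G) ≥ 2. Therefore the treewidth is 2.

Treewidth 2.
One such decomposition:
Bags: B1 = {0, 2, 4}  B2 = {0, 1, 2}  B3 = {0, 3, 4}
Tree: B1–B2, B1–B3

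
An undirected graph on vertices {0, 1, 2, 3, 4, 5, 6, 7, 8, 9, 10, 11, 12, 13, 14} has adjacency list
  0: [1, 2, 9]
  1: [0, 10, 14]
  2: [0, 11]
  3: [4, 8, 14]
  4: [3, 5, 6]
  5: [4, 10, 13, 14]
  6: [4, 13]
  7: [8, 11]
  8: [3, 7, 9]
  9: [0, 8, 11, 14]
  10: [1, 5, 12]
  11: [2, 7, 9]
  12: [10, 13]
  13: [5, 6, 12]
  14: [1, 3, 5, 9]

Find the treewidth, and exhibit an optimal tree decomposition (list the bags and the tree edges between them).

Treewidth 3.
One optimal decomposition is:
Bags: B1 = {4, 6, 12, 13}  B2 = {4, 5, 12, 13}  B3 = {4, 5, 10, 12}  B4 = {3, 4, 5, 10}  B5 = {3, 5, 10, 14}  B6 = {1, 3, 10, 14}  B7 = {1, 3, 8, 14}  B8 = {1, 8, 9, 14}  B9 = {0, 1, 8, 9}  B10 = {0, 7, 8, 9}  B11 = {0, 7, 9, 11}  B12 = {0, 2, 7, 11}
Tree: B1–B2, B2–B3, B3–B4, B4–B5, B5–B6, B6–B7, B7–B8, B8–B9, B9–B10, B10–B11, B11–B12

The largest bag has 4 vertices, giving width 3; this decomposition certifies tw(G) ≤ 3. For the lower bound: the 4 vertex sets {6,12,13}, {4}, {5}, {1,3,10,14} are disjoint, each induces a connected subgraph, and every pair is joined by at least one edge of G. Contracting each set to a single vertex therefore yields K_{4} as a minor, and since treewidth is minor-monotone, tw(G) ≥ tw(K_{4}) = 3. Therefore the treewidth is 3.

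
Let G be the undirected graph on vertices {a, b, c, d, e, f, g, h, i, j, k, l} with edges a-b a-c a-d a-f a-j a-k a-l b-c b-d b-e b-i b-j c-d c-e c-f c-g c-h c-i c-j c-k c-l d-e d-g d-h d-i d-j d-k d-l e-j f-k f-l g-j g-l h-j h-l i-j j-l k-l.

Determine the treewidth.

4

A width-4 tree decomposition is:
Bags: B1 = {a, b, c, d, j}  B2 = {a, c, d, j, l}  B3 = {a, c, d, k, l}  B4 = {a, c, f, k, l}  B5 = {c, d, h, j, l}  B6 = {c, d, g, j, l}  B7 = {b, c, d, e, j}  B8 = {b, c, d, i, j}
Tree: B1–B2, B2–B3, B3–B4, B2–B5, B5–B6, B1–B7, B7–B8
The largest bag has 5 vertices, giving width 4; this decomposition certifies tw(G) ≤ 4. On the other hand G contains the 5-clique {c, d, g, j, l}. A clique must lie in a single bag of any decomposition, so no decomposition can have width below 4. Combining the bounds, tw(G) = 4.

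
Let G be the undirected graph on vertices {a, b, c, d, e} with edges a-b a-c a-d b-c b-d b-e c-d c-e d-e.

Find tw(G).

3

A width-3 tree decomposition is:
Bags: B1 = {b, c, d, e}  B2 = {a, b, c, d}
Tree: B1–B2
Each bag holds 4 vertices, so the decomposition has width 3, which upper-bounds the treewidth. Conversely, {b, c, d, e} is a clique of size 4, and the vertices of any clique must share a bag in every tree decomposition; so some bag has ≥ 4 vertices and tw(G) ≥ 3. Therefore the treewidth is 3.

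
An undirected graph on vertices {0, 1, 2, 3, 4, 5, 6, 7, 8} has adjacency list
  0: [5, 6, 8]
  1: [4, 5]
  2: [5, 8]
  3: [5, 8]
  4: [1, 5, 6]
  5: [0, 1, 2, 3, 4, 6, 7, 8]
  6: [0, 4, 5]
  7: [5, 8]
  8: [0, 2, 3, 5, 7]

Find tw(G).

A width-2 tree decomposition is:
Bags: B1 = {0, 5, 8}  B2 = {0, 5, 6}  B3 = {2, 5, 8}  B4 = {3, 5, 8}  B5 = {4, 5, 6}  B6 = {1, 4, 5}  B7 = {5, 7, 8}
Tree: B1–B2, B1–B3, B3–B4, B2–B5, B5–B6, B1–B7
Each bag holds 3 vertices, so the decomposition has width 2, which upper-bounds the treewidth. For the lower bound, the 3 vertices {0, 5, 8} are pairwise adjacent, and any tree decomposition puts a clique entirely inside one bag — forcing width ≥ 2. The upper and lower bounds meet at 2, so that is the treewidth.

2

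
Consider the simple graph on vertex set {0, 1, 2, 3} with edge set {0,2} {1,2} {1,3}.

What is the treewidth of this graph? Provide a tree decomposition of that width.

Treewidth 1.
One optimal decomposition is:
Bags: B1 = {0, 2}  B2 = {1, 2}  B3 = {1, 3}
Tree: B1–B2, B2–B3

The largest bag has 2 vertices, giving width 1; this decomposition certifies tw(G) ≤ 1. Since G has at least one edge (e.g. 0–2), it is not an edgeless graph, so tw(G) ≥ 1. Combining the bounds, tw(G) = 1.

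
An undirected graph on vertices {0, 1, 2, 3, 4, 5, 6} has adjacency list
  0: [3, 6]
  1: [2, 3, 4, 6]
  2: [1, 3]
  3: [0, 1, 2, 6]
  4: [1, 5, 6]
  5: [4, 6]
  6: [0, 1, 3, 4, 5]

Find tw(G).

A width-2 tree decomposition is:
Bags: B1 = {0, 3, 6}  B2 = {1, 3, 6}  B3 = {1, 2, 3}  B4 = {1, 4, 6}  B5 = {4, 5, 6}
Tree: B1–B2, B2–B3, B2–B4, B4–B5
Every bag has size at most 3, so the width is 3 − 1 = 2 and tw(G) ≤ 2. For the lower bound, the 3 vertices {1, 2, 3} are pairwise adjacent, and any tree decomposition puts a clique entirely inside one bag — forcing width ≥ 2. Therefore the treewidth is 2.

2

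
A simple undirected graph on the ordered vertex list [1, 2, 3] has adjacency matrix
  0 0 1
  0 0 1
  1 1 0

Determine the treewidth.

A width-1 tree decomposition is:
Bags: B1 = {1, 3}  B2 = {2, 3}
Tree: B1–B2
The largest bag has 2 vertices, giving width 1; this decomposition certifies tw(G) ≤ 1. G has an edge, so its treewidth is at least 1. Hence tw(G) = 1 exactly.

1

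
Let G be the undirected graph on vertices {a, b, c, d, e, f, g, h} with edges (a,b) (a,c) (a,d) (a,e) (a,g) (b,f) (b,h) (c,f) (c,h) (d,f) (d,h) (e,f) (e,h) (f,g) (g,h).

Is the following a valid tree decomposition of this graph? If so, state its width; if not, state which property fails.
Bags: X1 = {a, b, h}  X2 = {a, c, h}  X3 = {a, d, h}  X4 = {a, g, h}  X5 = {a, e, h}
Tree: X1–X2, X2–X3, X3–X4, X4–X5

A tree decomposition must satisfy three properties: every vertex lies in some bag; for every edge, both endpoints lie together in some bag; and for every vertex, the bags containing it form a connected subtree. Here vertex f appears in no bag, so the decomposition is invalid.

No — vertex f appears in no bag.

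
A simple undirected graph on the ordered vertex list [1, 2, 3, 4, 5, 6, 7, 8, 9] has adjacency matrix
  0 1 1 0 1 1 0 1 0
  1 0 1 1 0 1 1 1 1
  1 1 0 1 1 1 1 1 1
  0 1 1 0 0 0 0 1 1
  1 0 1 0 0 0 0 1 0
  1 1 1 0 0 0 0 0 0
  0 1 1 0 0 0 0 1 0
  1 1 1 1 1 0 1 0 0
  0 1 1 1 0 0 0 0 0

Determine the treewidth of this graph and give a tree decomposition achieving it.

Every bag has size at most 4, so the width is 4 − 1 = 3 and tw(G) ≤ 3. On the other hand G contains the 4-clique {1, 2, 3, 8}. A clique must lie in a single bag of any decomposition, so no decomposition can have width below 3. Hence tw(G) = 3 exactly.

Treewidth 3.
Bags: B1 = {2, 3, 4, 8}  B2 = {2, 3, 4, 9}  B3 = {2, 3, 7, 8}  B4 = {1, 2, 3, 8}  B5 = {1, 2, 3, 6}  B6 = {1, 3, 5, 8}
Tree: B1–B2, B1–B3, B3–B4, B4–B5, B4–B6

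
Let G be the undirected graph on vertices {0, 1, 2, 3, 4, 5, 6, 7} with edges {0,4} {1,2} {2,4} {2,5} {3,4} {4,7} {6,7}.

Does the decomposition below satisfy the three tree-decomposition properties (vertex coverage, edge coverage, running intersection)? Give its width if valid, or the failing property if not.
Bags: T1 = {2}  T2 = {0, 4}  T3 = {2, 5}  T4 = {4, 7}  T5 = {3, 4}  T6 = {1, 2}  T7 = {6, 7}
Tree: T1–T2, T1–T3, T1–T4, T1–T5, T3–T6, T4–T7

A tree decomposition must satisfy three properties: every vertex lies in some bag; for every edge, both endpoints lie together in some bag; and for every vertex, the bags containing it form a connected subtree. Here edge (4,2) lies in no bag, so the decomposition is invalid.

No — edge (4,2) lies in no bag.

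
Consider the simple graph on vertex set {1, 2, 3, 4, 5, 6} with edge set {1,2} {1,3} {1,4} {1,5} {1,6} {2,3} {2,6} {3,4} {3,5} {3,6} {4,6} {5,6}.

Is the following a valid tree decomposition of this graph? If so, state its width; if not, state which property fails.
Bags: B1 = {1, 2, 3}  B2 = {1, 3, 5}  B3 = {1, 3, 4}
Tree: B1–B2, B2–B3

A tree decomposition must satisfy three properties: every vertex lies in some bag; for every edge, both endpoints lie together in some bag; and for every vertex, the bags containing it form a connected subtree. Here vertex 6 appears in no bag, so the decomposition is invalid.

No — vertex 6 appears in no bag.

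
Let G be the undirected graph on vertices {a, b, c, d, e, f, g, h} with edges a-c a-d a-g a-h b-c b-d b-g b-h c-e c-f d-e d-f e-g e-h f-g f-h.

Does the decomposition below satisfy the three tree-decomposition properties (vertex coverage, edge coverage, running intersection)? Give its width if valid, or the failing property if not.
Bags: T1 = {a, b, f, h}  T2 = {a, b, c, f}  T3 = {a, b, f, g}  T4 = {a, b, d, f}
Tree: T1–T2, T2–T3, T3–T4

No — vertex e appears in no bag.

A tree decomposition must satisfy three properties: every vertex lies in some bag; for every edge, both endpoints lie together in some bag; and for every vertex, the bags containing it form a connected subtree. Here vertex e appears in no bag, so the decomposition is invalid.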